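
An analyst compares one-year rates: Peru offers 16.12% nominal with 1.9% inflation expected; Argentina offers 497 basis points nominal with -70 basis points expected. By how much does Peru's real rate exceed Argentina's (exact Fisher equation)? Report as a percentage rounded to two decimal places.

8.24%

Peru: (1 + 0.1612)/(1 + 0.0190) − 1 = 13.9549%
Argentina: (1 + 0.0497)/(1 − 0.0070) − 1 = 5.7100%
Differential = 13.9549% − 5.7100% = 8.2449% → 8.24%.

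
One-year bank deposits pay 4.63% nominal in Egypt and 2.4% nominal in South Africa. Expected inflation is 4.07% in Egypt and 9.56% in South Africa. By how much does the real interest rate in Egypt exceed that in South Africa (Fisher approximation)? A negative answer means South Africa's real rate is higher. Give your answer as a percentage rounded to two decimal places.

7.72%

Egypt: 4.63% − 4.07% = 0.560%
South Africa: 2.4% − 9.56% = -7.160%
Differential = 7.720% → 7.72%.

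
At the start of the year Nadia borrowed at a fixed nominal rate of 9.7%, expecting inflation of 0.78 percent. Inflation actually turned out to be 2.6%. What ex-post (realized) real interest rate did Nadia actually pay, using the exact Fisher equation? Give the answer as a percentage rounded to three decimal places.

Ex-post: (1 + 0.0970)/(1 + 0.0260) − 1 = 6.9201%
So the realized real rate is 6.920%.

6.920%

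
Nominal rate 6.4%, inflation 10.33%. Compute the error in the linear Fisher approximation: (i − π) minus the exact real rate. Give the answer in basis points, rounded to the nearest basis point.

Approximate: r ≈ 6.400% − 10.330% = -3.9300%
Exact: (1 + 0.0640)/(1 + 0.1033) − 1 = -3.5620%
Error = -3.9300% − (-3.5620%) = -0.3680% → -37 basis points.

-37 basis points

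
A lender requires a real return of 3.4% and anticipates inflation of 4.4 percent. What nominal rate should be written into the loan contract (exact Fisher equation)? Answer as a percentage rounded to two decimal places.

(1 + i) = (1 + r)(1 + π) = 1.03400 × 1.04400 = 1.079496
i = 1.079496 − 1, so the required nominal rate is 7.95%.

7.95%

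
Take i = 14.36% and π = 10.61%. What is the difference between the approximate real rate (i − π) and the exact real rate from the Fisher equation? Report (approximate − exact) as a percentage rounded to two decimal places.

0.36%

Approximate: r ≈ 14.360% − 10.610% = 3.7500%
Exact: (1 + 0.1436)/(1 + 0.1061) − 1 = 3.3903%
Error = 3.7500% − 3.3903% = 0.3597% → 0.36%.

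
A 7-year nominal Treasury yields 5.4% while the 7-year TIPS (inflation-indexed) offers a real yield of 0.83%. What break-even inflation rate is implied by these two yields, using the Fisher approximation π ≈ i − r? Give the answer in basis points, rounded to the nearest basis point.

π ≈ i − r = 5.4% − 0.83% → 457 basis points.

457 basis points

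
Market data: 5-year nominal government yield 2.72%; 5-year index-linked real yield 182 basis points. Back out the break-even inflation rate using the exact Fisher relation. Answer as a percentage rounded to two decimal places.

(1 + π) = (1 + i)/(1 + r) = 1.02720 / 1.01820 = 1.008839
Break-even inflation = 1.008839 − 1 → 0.88%.

0.88%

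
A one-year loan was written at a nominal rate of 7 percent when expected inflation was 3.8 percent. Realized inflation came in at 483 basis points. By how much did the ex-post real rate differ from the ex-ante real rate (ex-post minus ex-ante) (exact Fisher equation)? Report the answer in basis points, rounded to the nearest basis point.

Ex-ante: (1 + 0.0700)/(1 + 0.0380) − 1 = 3.0829%
Ex-post: (1 + 0.0700)/(1 + 0.0483) − 1 = 2.0700%
Difference (ex-post − ex-ante) = -1.0128% → -101 basis points.

-101 basis points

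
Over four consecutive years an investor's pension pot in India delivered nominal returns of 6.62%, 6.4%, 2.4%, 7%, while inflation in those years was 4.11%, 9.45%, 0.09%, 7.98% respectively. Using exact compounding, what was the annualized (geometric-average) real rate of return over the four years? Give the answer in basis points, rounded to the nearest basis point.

23 basis points

Nominal growth factor = 1.0662 × 1.0640 × 1.0240 × 1.0700 = 1.24297971
Price-level growth factor = 1.0411 × 1.0945 × 1.0009 × 1.0798 = 1.23152214
Real growth factor = 1.24297971 / 1.23152214 = 1.00930358
Annualized real rate = 1.00930358^(1/4) − 1 = 0.2318% → 23 basis points.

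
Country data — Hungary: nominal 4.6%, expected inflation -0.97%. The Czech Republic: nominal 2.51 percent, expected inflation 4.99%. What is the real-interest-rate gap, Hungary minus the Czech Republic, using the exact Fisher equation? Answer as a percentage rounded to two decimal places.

7.99%

Hungary: (1 + 0.0460)/(1 − 0.0097) − 1 = 5.6246%
The Czech Republic: (1 + 0.0251)/(1 + 0.0499) − 1 = -2.3621%
Differential = 5.6246% − (-2.3621%) = 7.9867% → 7.99%.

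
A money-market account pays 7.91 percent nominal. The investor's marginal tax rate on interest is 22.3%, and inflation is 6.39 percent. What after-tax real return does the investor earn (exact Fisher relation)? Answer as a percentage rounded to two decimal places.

After-tax nominal return = 7.91% × (1 − 0.223) = 6.14607%.
1 + r = 1.0614607 / 1.06390 = 0.997707
After-tax real rate = 0.997707 − 1 → -0.23%.

-0.23%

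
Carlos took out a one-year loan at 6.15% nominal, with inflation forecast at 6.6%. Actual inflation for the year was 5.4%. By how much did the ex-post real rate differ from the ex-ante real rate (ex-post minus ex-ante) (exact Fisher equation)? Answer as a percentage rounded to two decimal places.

1.13%

Ex-ante: (1 + 0.0615)/(1 + 0.0660) − 1 = -0.4221%
Ex-post: (1 + 0.0615)/(1 + 0.0540) − 1 = 0.7116%
Difference (ex-post − ex-ante) = 1.1337% → 1.13%.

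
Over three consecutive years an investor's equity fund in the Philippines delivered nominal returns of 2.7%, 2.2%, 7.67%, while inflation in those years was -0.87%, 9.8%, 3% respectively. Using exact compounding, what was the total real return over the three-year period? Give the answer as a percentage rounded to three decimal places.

0.803%

Compound the nominal returns: 1.0270 × 1.0220 × 1.0767 = 1.1300979.
Compound inflation: 0.9913 × 1.0980 × 1.0300 = 1.1211008.
Deflate: 1.1300979 / 1.1211008 = 1.0080252.
Total real return = 1.0080252 − 1 → 0.803%.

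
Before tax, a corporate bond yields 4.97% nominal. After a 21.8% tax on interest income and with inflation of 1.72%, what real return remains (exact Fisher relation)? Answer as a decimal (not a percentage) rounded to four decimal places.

After-tax nominal return = 4.97% × (1 − 0.218) = 3.88654%.
1 + r = 1.0388654 / 1.01720 = 1.021299
After-tax real rate = 1.021299 − 1 → 0.0213.

0.0213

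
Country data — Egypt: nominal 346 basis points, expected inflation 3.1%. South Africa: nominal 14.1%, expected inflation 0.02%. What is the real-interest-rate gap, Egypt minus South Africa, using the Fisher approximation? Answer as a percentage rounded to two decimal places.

Egypt: 3.46% − 3.1% = 0.360%
South Africa: 14.1% − 0.02% = 14.080%
Differential = -13.720% → -13.72%.

-13.72%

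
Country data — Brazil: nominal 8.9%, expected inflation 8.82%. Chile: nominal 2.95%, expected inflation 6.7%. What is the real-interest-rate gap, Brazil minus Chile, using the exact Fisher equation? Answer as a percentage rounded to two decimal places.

3.59%

Brazil: (1 + 0.0890)/(1 + 0.0882) − 1 = 0.0735%
Chile: (1 + 0.0295)/(1 + 0.0670) − 1 = -3.5145%
Differential = 0.0735% − (-3.5145%) = 3.5880% → 3.59%.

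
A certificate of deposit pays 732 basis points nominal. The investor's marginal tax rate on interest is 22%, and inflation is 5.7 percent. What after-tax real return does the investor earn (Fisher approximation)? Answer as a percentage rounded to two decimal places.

0.01%

After-tax nominal return = 7.32% × (1 − 0.22) = 5.7096%.
r ≈ 5.7096% − 5.7% → 0.01%.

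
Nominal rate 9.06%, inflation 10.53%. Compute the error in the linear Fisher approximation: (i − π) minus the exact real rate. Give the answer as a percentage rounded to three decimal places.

Approximate: r ≈ 9.060% − 10.530% = -1.4700%
Exact: (1 + 0.0906)/(1 + 0.1053) − 1 = -1.3300%
Error = -1.4700% − (-1.3300%) = -0.1400% → -0.140%.

-0.140%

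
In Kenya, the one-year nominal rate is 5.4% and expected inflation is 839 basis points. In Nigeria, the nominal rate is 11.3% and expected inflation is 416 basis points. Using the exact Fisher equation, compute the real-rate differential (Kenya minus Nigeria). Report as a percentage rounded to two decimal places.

-9.61%

Kenya: (1 + 0.0540)/(1 + 0.0839) − 1 = -2.7586%
Nigeria: (1 + 0.1130)/(1 + 0.0416) − 1 = 6.8548%
Differential = -2.7586% − 6.8548% = -9.6134% → -9.61%.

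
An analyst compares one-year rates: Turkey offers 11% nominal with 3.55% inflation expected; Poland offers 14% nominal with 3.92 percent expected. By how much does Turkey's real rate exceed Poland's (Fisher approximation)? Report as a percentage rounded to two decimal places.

-2.63%

Turkey: 11% − 3.55% = 7.450%
Poland: 14% − 3.92% = 10.080%
Differential = -2.630% → -2.63%.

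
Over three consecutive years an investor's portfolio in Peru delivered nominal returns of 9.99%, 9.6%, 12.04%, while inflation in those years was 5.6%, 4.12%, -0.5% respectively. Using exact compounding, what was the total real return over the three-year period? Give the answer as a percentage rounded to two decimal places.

23.46%

Nominal growth factor = 1.0999 × 1.0960 × 1.1204 = 1.350631
Price-level growth factor = 1.0560 × 1.0412 × 0.9950 = 1.094010
Real growth factor = 1.350631 / 1.094010 = 1.234570
Total real return = 1.234570 − 1 → 23.46%.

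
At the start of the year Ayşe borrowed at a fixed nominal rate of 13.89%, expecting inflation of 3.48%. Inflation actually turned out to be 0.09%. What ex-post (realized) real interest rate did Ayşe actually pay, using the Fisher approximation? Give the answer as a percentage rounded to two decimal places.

Ex-post: 13.89% − 0.09% = 13.800%
So the realized real rate is 13.80%.

13.80%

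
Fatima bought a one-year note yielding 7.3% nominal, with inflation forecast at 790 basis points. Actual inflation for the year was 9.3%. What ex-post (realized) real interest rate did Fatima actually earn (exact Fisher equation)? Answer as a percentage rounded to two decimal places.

Ex-post: (1 + 0.0730)/(1 + 0.0930) − 1 = -1.8298%
So the realized real rate is -1.83%.

-1.83%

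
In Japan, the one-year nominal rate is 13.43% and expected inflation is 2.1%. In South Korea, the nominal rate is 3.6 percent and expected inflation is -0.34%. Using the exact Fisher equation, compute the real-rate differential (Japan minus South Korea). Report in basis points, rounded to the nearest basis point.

Japan: (1 + 0.1343)/(1 + 0.0210) − 1 = 11.0970%
South Korea: (1 + 0.0360)/(1 − 0.0034) − 1 = 3.9534%
Differential = 11.0970% − 3.9534% = 7.1435% → 714 basis points.

714 basis points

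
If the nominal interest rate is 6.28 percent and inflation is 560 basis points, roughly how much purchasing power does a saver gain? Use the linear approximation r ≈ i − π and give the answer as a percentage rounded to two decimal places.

0.68%

r ≈ i − π = 6.28% − 5.6% = 0.68%.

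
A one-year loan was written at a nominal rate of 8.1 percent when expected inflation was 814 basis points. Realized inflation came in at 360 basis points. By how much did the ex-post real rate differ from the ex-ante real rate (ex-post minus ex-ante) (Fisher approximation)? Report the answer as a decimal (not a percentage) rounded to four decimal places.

Ex-ante: 8.1% − 8.14% = -0.040%
Ex-post: 8.1% − 3.6% = 4.500%
Difference (ex-post − ex-ante) = 4.5400% → 0.0454.

0.0454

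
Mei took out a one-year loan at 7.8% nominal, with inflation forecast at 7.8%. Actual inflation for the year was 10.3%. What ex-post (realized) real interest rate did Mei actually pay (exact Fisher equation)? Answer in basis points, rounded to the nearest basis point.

Ex-post: (1 + 0.0780)/(1 + 0.1030) − 1 = -2.2665%
So the realized real rate is -227 basis points.

-227 basis points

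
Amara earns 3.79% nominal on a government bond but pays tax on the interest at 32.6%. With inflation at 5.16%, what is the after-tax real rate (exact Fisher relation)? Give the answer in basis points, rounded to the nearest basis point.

-248 basis points

After-tax nominal return = 3.79% × (1 − 0.326) = 2.55446%.
1 + r = 1.0255446 / 1.05160 = 0.975223
After-tax real rate = 0.975223 − 1 → -248 basis points.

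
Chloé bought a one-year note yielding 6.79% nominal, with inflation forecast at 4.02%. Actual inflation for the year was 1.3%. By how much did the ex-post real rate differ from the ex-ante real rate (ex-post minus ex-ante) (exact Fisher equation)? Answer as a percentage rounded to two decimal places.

Ex-ante: (1 + 0.0679)/(1 + 0.0402) − 1 = 2.6629%
Ex-post: (1 + 0.0679)/(1 + 0.0130) − 1 = 5.4195%
Difference (ex-post − ex-ante) = 2.7566% → 2.76%.

2.76%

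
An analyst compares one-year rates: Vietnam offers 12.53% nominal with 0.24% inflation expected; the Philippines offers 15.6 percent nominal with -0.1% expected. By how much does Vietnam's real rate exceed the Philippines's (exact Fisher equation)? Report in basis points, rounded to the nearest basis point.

-346 basis points

Vietnam: (1 + 0.1253)/(1 + 0.0024) − 1 = 12.2606%
The Philippines: (1 + 0.1560)/(1 − 0.0010) − 1 = 15.7157%
Differential = 12.2606% − 15.7157% = -3.4551% → -346 basis points.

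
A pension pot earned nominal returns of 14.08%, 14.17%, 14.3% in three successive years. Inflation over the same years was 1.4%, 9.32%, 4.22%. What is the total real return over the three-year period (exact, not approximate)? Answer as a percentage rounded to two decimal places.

Nominal growth factor = 1.1408 × 1.1417 × 1.1430 = 1.488702
Price-level growth factor = 1.0140 × 1.0932 × 1.0422 = 1.155284
Real growth factor = 1.488702 / 1.155284 = 1.288603
Total real return = 1.288603 − 1 → 28.86%.

28.86%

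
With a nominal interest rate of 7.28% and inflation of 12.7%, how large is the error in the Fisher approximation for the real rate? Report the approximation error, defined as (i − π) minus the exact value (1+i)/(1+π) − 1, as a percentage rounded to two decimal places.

Approximate: r ≈ 7.280% − 12.700% = -5.4200%
Exact: (1 + 0.0728)/(1 + 0.1270) − 1 = -4.8092%
Error = -5.4200% − (-4.8092%) = -0.6108% → -0.61%.

-0.61%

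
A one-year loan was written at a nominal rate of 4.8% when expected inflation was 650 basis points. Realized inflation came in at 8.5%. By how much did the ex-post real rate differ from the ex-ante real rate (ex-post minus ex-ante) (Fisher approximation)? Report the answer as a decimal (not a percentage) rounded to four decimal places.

-0.0200

Ex-ante: 4.8% − 6.5% = -1.700%
Ex-post: 4.8% − 8.5% = -3.700%
Difference (ex-post − ex-ante) = -2.0000% → -0.0200.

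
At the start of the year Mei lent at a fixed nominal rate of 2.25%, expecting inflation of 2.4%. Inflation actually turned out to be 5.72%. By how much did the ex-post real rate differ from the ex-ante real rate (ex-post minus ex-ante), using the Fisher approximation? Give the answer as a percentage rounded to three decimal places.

Ex-ante: 2.25% − 2.4% = -0.150%
Ex-post: 2.25% − 5.72% = -3.470%
Difference (ex-post − ex-ante) = -3.3200% → -3.320%.

-3.320%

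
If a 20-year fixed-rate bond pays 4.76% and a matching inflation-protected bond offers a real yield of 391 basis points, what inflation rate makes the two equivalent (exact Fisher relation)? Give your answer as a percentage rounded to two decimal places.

(1 + π) = (1 + i)/(1 + r) = 1.04760 / 1.03910 = 1.008180
Break-even inflation = 1.008180 − 1 → 0.82%.

0.82%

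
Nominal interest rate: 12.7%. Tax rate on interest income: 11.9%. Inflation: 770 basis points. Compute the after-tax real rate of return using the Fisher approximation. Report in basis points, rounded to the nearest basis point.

349 basis points

After-tax nominal return = 12.7% × (1 − 0.119) = 11.1887%.
r ≈ 11.1887% − 7.7% → 349 basis points.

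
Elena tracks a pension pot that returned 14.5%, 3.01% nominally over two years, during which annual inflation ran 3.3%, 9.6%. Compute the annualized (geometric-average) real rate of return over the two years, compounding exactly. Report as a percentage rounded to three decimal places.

Compound the nominal returns: 1.1450 × 1.0301 = 1.17946450.
Compound inflation: 1.0330 × 1.0960 = 1.13216800.
Deflate: 1.17946450 / 1.13216800 = 1.04177516.
Annualized real rate = 1.04177516^(1/2) − 1 = 2.0674% → 2.067%.

2.067%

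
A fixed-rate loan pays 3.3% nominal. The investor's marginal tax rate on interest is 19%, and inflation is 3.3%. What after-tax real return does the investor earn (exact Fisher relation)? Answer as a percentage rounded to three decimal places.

After-tax nominal return = 3.3% × (1 − 0.19) = 2.6730%.
1 + r = 1.02673 / 1.03300 = 0.993930
After-tax real rate = 0.993930 − 1 → -0.607%.

-0.607%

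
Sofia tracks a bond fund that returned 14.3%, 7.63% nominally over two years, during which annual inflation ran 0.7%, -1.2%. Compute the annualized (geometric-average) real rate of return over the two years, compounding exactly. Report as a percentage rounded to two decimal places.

Nominal growth factor = 1.1430 × 1.0763 = 1.23021090
Price-level growth factor = 1.0070 × 0.9880 = 0.99491600
Real growth factor = 1.23021090 / 0.99491600 = 1.23649725
Annualized real rate = 1.23649725^(1/2) − 1 = 11.1979% → 11.20%.

11.20%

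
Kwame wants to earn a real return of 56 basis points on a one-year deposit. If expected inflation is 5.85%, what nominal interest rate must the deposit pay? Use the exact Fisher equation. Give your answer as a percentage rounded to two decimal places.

(1 + i) = (1 + r)(1 + π) = 1.00560 × 1.05850 = 1.0644276
i = 1.0644276 − 1, so the required nominal rate is 6.44%.

6.44%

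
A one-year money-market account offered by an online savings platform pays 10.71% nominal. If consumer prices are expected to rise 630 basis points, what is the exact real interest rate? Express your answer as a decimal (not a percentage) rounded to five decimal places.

0.04149

1 + r = 1.10710 / 1.06300 = 1.041486
r = 1.041486 − 1 = 4.1486%, i.e. 0.04149.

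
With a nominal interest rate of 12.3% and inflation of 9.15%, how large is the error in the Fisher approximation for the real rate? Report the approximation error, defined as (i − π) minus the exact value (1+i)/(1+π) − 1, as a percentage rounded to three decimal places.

0.264%

Approximate: r ≈ 12.300% − 9.150% = 3.1500%
Exact: (1 + 0.1230)/(1 + 0.0915) − 1 = 2.8859%
Error = 3.1500% − 2.8859% = 0.2641% → 0.264%.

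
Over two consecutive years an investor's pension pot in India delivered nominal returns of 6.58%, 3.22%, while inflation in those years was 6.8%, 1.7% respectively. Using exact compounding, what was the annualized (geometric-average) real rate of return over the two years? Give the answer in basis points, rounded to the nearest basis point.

Nominal growth factor = 1.0658 × 1.0322 = 1.10011876
Price-level growth factor = 1.0680 × 1.0170 = 1.08615600
Real growth factor = 1.10011876 / 1.08615600 = 1.01285521
Annualized real rate = 1.01285521^(1/2) − 1 = 0.6407% → 64 basis points.

64 basis points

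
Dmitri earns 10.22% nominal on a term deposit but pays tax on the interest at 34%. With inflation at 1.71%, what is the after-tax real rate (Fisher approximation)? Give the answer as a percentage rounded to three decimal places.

5.035%

After-tax nominal return = 10.22% × (1 − 0.34) = 6.7452%.
r ≈ 6.7452% − 1.71% → 5.035%.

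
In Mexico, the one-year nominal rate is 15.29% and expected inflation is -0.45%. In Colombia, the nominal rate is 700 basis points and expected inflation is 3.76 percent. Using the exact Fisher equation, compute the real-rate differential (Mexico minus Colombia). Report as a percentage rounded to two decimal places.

Mexico: (1 + 0.1529)/(1 − 0.0045) − 1 = 15.8112%
Colombia: (1 + 0.0700)/(1 + 0.0376) − 1 = 3.1226%
Differential = 15.8112% − 3.1226% = 12.6886% → 12.69%.

12.69%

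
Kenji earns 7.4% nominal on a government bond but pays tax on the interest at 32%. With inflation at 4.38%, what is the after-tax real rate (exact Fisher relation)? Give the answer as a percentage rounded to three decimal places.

After-tax nominal return = 7.4% × (1 − 0.32) = 5.0320%.
1 + r = 1.05032 / 1.04380 = 1.006246
After-tax real rate = 1.006246 − 1 → 0.625%.

0.625%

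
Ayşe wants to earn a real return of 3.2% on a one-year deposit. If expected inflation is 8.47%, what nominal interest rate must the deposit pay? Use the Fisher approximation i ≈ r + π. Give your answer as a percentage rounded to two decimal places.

i ≈ r + π = 3.2% + 8.47% = 11.67%.

11.67%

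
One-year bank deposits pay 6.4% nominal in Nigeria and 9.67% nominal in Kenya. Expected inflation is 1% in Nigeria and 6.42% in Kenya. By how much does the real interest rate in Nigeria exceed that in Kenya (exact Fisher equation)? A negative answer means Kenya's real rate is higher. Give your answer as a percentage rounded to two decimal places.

Nigeria: (1 + 0.0640)/(1 + 0.0100) − 1 = 5.3465%
Kenya: (1 + 0.0967)/(1 + 0.0642) − 1 = 3.0539%
Differential = 5.3465% − 3.0539% = 2.2926% → 2.29%.

2.29%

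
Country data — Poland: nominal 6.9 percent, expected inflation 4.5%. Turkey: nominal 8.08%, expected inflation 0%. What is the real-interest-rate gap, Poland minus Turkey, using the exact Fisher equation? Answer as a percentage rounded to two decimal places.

-5.78%

Poland: (1 + 0.0690)/(1 + 0.0450) − 1 = 2.2967%
Turkey: (1 + 0.0808)/(1 + 0.0000) − 1 = 8.0800%
Differential = 2.2967% − 8.0800% = -5.7833% → -5.78%.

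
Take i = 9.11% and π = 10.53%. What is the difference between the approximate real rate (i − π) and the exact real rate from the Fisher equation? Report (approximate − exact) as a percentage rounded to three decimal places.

-0.135%

Approximate: r ≈ 9.110% − 10.530% = -1.4200%
Exact: (1 + 0.0911)/(1 + 0.1053) − 1 = -1.2847%
Error = -1.4200% − (-1.2847%) = -0.1353% → -0.135%.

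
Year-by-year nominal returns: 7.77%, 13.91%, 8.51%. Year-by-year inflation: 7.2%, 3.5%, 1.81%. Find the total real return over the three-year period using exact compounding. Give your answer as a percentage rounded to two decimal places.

17.92%

Compound the nominal returns: 1.0777 × 1.1391 × 1.0851 = 1.332078.
Compound inflation: 1.0720 × 1.0350 × 1.0181 = 1.129602.
Deflate: 1.332078 / 1.129602 = 1.179245.
Total real return = 1.179245 − 1 → 17.92%.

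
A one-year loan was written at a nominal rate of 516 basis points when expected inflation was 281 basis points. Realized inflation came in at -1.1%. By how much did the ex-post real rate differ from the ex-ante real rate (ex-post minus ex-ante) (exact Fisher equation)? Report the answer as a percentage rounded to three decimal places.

4.044%

Ex-ante: (1 + 0.0516)/(1 + 0.0281) − 1 = 2.2858%
Ex-post: (1 + 0.0516)/(1 − 0.0110) − 1 = 6.3296%
Difference (ex-post − ex-ante) = 4.0439% → 4.044%.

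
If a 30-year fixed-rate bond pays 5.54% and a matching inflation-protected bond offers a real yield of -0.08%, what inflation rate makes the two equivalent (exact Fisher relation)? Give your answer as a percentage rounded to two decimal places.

(1 + π) = (1 + i)/(1 + r) = 1.05540 / 0.99920 = 1.056245
Break-even inflation = 1.056245 − 1 → 5.62%.

5.62%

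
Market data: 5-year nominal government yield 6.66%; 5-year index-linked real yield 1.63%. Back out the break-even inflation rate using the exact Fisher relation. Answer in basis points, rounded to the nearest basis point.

(1 + π) = (1 + i)/(1 + r) = 1.06660 / 1.01630 = 1.049493
Break-even inflation = 1.049493 − 1 → 495 basis points.

495 basis points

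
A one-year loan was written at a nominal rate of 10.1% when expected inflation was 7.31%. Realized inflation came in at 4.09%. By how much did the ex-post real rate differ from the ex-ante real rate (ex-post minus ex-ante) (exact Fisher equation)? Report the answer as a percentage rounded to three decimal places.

Ex-ante: (1 + 0.1010)/(1 + 0.0731) − 1 = 2.5999%
Ex-post: (1 + 0.1010)/(1 + 0.0409) − 1 = 5.7738%
Difference (ex-post − ex-ante) = 3.1739% → 3.174%.

3.174%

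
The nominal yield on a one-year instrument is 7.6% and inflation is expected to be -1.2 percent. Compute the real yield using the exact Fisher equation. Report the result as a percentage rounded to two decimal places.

8.91%

By the Fisher equation, 1 + r = (1 + i)/(1 + π).
1 + r = 1.07600 / 0.98800 = 1.089069
r = 1.089069 − 1 = 8.9069%, i.e. 8.91%.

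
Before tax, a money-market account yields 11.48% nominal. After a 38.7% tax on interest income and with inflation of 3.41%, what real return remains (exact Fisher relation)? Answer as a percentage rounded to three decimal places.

3.508%

After-tax nominal return = 11.48% × (1 − 0.387) = 7.03724%.
1 + r = 1.0703724 / 1.03410 = 1.035076
After-tax real rate = 1.035076 − 1 → 3.508%.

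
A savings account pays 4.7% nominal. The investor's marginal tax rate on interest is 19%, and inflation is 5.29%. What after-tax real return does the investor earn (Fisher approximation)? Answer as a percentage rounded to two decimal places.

-1.48%

After-tax nominal return = 4.7% × (1 − 0.19) = 3.8070%.
r ≈ 3.8070% − 5.29% → -1.48%.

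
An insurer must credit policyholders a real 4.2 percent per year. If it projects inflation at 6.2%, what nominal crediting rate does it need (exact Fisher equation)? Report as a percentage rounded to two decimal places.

10.66%

(1 + i) = (1 + r)(1 + π) = 1.04200 × 1.06200 = 1.106604
i = 1.106604 − 1, so the required nominal rate is 10.66%.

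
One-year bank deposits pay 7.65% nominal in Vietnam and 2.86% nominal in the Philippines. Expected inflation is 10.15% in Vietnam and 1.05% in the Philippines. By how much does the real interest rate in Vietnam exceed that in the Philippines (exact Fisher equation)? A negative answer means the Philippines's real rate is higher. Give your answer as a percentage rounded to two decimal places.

Vietnam: (1 + 0.0765)/(1 + 0.1015) − 1 = -2.2696%
The Philippines: (1 + 0.0286)/(1 + 0.0105) − 1 = 1.7912%
Differential = -2.2696% − 1.7912% = -4.0608% → -4.06%.

-4.06%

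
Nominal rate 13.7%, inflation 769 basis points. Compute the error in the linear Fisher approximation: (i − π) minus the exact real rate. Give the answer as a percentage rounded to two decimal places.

0.43%

Approximate: r ≈ 13.700% − 7.690% = 6.0100%
Exact: (1 + 0.1370)/(1 + 0.0769) − 1 = 5.5808%
Error = 6.0100% − 5.5808% = 0.4292% → 0.43%.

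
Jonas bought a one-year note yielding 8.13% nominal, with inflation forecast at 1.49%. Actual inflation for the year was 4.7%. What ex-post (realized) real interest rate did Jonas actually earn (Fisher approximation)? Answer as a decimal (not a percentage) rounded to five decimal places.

0.03430

Ex-post: 8.13% − 4.7% = 3.430%
So the realized real rate is 0.03430.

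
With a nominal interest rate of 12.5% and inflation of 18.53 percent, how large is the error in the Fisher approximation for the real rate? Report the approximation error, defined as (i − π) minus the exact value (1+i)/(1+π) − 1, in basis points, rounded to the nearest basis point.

Approximate: r ≈ 12.500% − 18.530% = -6.0300%
Exact: (1 + 0.1250)/(1 + 0.1853) − 1 = -5.0873%
Error = -6.0300% − (-5.0873%) = -0.9427% → -94 basis points.

-94 basis points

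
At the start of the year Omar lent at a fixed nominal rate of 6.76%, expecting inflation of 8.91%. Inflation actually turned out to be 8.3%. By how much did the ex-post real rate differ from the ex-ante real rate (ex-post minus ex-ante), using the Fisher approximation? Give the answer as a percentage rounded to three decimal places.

0.610%

Ex-ante: 6.76% − 8.91% = -2.150%
Ex-post: 6.76% − 8.3% = -1.540%
Difference (ex-post − ex-ante) = 0.6100% → 0.610%.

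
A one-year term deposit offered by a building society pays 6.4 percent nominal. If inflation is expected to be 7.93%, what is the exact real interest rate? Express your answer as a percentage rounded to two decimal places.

-1.42%

By the Fisher identity, 1 + r = (1 + i)/(1 + π).
1 + r = 1.06400 / 1.07930 = 0.985824
r = 0.985824 − 1 = -1.4176%, i.e. -1.42%.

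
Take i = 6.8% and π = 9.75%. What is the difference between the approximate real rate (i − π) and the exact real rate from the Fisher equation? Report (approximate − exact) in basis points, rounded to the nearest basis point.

-26 basis points

Approximate: r ≈ 6.800% − 9.750% = -2.9500%
Exact: (1 + 0.0680)/(1 + 0.0975) − 1 = -2.6879%
Error = -2.9500% − (-2.6879%) = -0.2621% → -26 basis points.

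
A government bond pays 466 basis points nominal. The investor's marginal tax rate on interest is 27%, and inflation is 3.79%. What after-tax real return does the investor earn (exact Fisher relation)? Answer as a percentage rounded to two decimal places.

-0.37%

After-tax nominal return = 4.66% × (1 − 0.27) = 3.4018%.
1 + r = 1.034018 / 1.03790 = 0.996260
After-tax real rate = 0.996260 − 1 → -0.37%.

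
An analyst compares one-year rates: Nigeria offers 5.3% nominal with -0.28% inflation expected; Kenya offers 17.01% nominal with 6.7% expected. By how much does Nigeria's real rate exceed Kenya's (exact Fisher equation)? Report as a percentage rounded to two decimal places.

-4.07%

Nigeria: (1 + 0.0530)/(1 − 0.0028) − 1 = 5.5957%
Kenya: (1 + 0.1701)/(1 + 0.0670) − 1 = 9.6626%
Differential = 5.5957% − 9.6626% = -4.0669% → -4.07%.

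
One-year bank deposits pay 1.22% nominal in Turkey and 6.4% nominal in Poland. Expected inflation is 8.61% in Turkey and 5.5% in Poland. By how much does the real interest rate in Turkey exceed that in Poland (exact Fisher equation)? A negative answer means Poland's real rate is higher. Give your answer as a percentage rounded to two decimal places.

Turkey: (1 + 0.0122)/(1 + 0.0861) − 1 = -6.8042%
Poland: (1 + 0.0640)/(1 + 0.0550) − 1 = 0.8531%
Differential = -6.8042% − 0.8531% = -7.6572% → -7.66%.

-7.66%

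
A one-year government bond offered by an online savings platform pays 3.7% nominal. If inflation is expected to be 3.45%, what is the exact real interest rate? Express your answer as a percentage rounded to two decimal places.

1 + r = 1.03700 / 1.03450 = 1.002417
r = 1.002417 − 1 = 0.2417%, i.e. 0.24%.

0.24%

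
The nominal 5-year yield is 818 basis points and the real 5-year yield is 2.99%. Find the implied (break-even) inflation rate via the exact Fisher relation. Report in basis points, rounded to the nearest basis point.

(1 + π) = (1 + i)/(1 + r) = 1.08180 / 1.02990 = 1.050393
Break-even inflation = 1.050393 − 1 → 504 basis points.

504 basis points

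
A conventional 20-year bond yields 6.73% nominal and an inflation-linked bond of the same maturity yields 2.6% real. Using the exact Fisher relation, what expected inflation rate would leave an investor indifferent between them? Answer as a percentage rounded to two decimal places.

(1 + π) = (1 + i)/(1 + r) = 1.06730 / 1.02600 = 1.040253
Break-even inflation = 1.040253 − 1 → 4.03%.

4.03%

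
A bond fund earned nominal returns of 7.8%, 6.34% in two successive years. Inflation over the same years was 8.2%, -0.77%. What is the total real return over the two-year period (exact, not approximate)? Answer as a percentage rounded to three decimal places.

6.769%

Nominal growth factor = 1.0780 × 1.0634 = 1.146345
Price-level growth factor = 1.0820 × 0.9923 = 1.073669
Real growth factor = 1.146345 / 1.073669 = 1.067690
Total real return = 1.067690 − 1 → 6.769%.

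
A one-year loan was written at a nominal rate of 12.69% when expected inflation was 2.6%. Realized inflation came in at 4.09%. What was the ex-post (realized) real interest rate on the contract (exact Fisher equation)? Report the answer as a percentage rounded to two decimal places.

8.26%

Ex-post: (1 + 0.1269)/(1 + 0.0409) − 1 = 8.2621%
So the realized real rate is 8.26%.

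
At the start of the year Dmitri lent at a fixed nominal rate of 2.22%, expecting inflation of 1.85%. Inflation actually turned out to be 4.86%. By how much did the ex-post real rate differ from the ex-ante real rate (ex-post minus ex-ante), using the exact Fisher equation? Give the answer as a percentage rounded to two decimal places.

Ex-ante: (1 + 0.0222)/(1 + 0.0185) − 1 = 0.3633%
Ex-post: (1 + 0.0222)/(1 + 0.0486) − 1 = -2.5176%
Difference (ex-post − ex-ante) = -2.8809% → -2.88%.

-2.88%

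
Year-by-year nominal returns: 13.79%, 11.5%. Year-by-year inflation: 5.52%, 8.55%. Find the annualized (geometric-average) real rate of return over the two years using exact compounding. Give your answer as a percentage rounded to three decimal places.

5.246%

Nominal growth factor = 1.1379 × 1.1150 = 1.26875850
Price-level growth factor = 1.0552 × 1.0855 = 1.14541960
Real growth factor = 1.26875850 / 1.14541960 = 1.10768010
Annualized real rate = 1.10768010^(1/2) − 1 = 5.2464% → 5.246%.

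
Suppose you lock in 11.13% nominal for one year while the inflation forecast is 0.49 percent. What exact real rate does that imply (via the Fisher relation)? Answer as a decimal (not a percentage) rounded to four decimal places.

1 + r = 1.11130 / 1.00490 = 1.105881
r = 1.105881 − 1 = 10.5881%, i.e. 0.1059.

0.1059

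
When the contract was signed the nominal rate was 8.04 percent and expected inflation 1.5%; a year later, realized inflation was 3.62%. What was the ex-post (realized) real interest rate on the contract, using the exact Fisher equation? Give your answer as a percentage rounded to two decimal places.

Ex-post: (1 + 0.0804)/(1 + 0.0362) − 1 = 4.2656%
So the realized real rate is 4.27%.

4.27%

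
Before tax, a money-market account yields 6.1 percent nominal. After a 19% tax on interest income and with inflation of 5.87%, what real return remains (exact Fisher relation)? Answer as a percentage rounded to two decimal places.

-0.88%

After-tax nominal return = 6.1% × (1 − 0.19) = 4.9410%.
1 + r = 1.04941 / 1.05870 = 0.991225
After-tax real rate = 0.991225 − 1 → -0.88%.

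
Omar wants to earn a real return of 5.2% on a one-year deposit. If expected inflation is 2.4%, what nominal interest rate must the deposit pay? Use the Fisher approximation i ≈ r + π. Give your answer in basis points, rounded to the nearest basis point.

i ≈ r + π = 5.2% + 2.4% = 760 basis points.

760 basis points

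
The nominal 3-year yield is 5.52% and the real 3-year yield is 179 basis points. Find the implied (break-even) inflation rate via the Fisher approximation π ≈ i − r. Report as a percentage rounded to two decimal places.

3.73%

π ≈ i − r = 5.52% − 1.79% → 3.73%.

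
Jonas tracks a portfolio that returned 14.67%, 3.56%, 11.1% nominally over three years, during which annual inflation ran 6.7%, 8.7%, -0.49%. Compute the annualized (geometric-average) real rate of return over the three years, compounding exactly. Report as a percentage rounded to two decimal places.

4.56%

Nominal growth factor = 1.1467 × 1.0356 × 1.1110 = 1.31933752
Price-level growth factor = 1.0670 × 1.0870 × 0.9951 = 1.15414584
Real growth factor = 1.31933752 / 1.15414584 = 1.14312895
Annualized real rate = 1.14312895^(1/3) − 1 = 4.5599% → 4.56%.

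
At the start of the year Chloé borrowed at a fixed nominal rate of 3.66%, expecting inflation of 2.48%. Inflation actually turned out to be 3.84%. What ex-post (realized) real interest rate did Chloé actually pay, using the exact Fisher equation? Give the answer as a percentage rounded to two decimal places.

-0.17%

Ex-post: (1 + 0.0366)/(1 + 0.0384) − 1 = -0.1733%
So the realized real rate is -0.17%.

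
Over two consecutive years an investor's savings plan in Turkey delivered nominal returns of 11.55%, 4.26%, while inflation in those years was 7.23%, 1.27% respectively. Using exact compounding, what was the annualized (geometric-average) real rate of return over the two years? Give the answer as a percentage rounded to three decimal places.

3.489%

Nominal growth factor = 1.1155 × 1.0426 = 1.16302030
Price-level growth factor = 1.0723 × 1.0127 = 1.08591821
Real growth factor = 1.16302030 / 1.08591821 = 1.07100175
Annualized real rate = 1.07100175^(1/2) − 1 = 3.4892% → 3.489%.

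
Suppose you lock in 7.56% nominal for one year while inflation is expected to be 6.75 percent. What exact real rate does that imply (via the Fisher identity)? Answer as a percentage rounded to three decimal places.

0.759%

By the Fisher identity, 1 + r = (1 + i)/(1 + π).
1 + r = 1.07560 / 1.06750 = 1.007588
r = 1.007588 − 1 = 0.7588%, i.e. 0.759%.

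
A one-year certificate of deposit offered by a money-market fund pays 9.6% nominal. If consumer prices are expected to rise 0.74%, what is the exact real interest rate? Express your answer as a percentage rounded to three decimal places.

1 + r = 1.09600 / 1.00740 = 1.087949
r = 1.087949 − 1 = 8.7949%, i.e. 8.795%.

8.795%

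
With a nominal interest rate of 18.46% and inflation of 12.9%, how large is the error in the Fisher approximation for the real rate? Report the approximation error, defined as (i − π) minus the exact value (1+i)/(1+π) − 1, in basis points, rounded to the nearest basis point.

64 basis points

Approximate: r ≈ 18.460% − 12.900% = 5.5600%
Exact: (1 + 0.1846)/(1 + 0.1290) − 1 = 4.9247%
Error = 5.5600% − 4.9247% = 0.6353% → 64 basis points.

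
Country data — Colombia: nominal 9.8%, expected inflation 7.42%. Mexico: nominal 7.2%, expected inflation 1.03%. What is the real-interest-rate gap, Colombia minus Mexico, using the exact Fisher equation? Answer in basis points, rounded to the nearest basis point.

Colombia: (1 + 0.0980)/(1 + 0.0742) − 1 = 2.2156%
Mexico: (1 + 0.0720)/(1 + 0.0103) − 1 = 6.1071%
Differential = 2.2156% − 6.1071% = -3.8915% → -389 basis points.

-389 basis points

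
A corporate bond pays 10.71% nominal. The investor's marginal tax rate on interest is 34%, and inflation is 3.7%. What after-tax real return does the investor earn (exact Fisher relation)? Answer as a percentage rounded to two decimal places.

3.25%

After-tax nominal return = 10.71% × (1 − 0.34) = 7.0686%.
1 + r = 1.070686 / 1.03700 = 1.032484
After-tax real rate = 1.032484 − 1 → 3.25%.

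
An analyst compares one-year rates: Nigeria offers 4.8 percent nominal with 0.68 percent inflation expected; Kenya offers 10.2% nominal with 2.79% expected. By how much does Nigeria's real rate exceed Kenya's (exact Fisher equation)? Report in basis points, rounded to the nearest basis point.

Nigeria: (1 + 0.0480)/(1 + 0.0068) − 1 = 4.0922%
Kenya: (1 + 0.1020)/(1 + 0.0279) − 1 = 7.2089%
Differential = 4.0922% − 7.2089% = -3.1167% → -312 basis points.

-312 basis points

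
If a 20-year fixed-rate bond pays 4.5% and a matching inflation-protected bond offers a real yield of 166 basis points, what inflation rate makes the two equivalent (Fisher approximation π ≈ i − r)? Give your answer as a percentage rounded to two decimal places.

π ≈ i − r = 4.5% − 1.66% → 2.84%.

2.84%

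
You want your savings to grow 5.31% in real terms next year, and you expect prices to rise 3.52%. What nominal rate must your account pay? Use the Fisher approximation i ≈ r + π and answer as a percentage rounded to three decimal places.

8.830%

i ≈ r + π = 5.31% + 3.52% = 8.830%.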